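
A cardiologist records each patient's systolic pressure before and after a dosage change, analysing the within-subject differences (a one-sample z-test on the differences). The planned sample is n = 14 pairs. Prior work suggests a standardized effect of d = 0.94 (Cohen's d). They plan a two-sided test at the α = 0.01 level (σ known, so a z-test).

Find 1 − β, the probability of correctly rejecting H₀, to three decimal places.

Noncentrality parameter: δ = d·√n = 0.94 × √14 = 3.5172
Critical value for a two-sided test at α = 0.01: z_{α/2} = 2.576.
Power = Φ(δ − 2.576) + Φ(−δ − 2.576) = Φ(0.941) + Φ(-6.093) = 0.8267 + 0.0000 = 0.8267.

Power ≈ 0.827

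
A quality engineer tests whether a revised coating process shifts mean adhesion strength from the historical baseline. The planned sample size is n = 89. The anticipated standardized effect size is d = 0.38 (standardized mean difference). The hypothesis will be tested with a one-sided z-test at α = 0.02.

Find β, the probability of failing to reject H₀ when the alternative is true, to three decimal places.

Noncentrality parameter: δ = d·√n = 0.38 × √89 = 3.5849
One-sided α = 0.02 → critical value z_{0.02} = 2.054.
Power = P(Z > 2.054 − δ) = Φ(1.531) = 0.9371.
Type II error: β = 1 − power = 1 − 0.9371 = 0.0629.

β ≈ 0.063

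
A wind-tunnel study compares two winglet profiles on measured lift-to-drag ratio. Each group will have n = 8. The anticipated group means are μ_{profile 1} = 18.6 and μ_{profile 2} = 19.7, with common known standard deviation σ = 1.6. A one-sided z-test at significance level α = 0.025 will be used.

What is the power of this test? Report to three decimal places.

Standardized effect: d = |μ_{profile 1} − μ_{profile 2}| / σ = |18.6 − 19.7| / 1.6 = 0.6875
Noncentrality parameter: δ = d·√(n/2) = 0.6875 × √(8/2) = 1.3750
One-sided α = 0.025 → critical value z_{0.025} = 1.960.
Power = Φ(δ − 1.960) = Φ(-0.585) = 0.2793.

Power ≈ 0.279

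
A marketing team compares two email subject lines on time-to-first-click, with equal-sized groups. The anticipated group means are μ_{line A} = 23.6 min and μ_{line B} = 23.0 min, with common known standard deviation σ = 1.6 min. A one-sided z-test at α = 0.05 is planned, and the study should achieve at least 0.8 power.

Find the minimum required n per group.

Standardized effect: d = |μ_{line A} − μ_{line B}| / σ = |23.6 − 23.0| / 1.6 = 0.3750
Set Φ(δ − 1.645) = 0.8; then δ − 1.645 = Φ⁻¹(0.8) = 0.842, giving δ = 2.486.
δ = d·√(n/2) ⇒ n = 2(δ/d)² = 2 × (2.486 / 0.3750)² = 87.93.
Rounding up, n = 88 per group.

n = 88 per group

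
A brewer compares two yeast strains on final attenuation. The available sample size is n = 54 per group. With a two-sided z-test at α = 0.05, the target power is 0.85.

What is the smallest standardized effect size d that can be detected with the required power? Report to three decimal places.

d ≈ 0.577

Required noncentrality: δ = z_{0.025} + z_{0.15} = 1.960 + 1.036 = 2.996.
(Lower-tail contribution to power is negligible for δ > 0.)
δ = d·√(n/2) ⇒ d = δ/√(n/2) = 2.996/√(54/2) = 0.5767.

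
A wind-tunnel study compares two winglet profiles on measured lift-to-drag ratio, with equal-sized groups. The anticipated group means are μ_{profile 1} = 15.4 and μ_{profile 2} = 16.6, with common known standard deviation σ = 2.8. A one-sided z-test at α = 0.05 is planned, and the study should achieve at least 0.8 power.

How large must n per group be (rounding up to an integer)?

Standardized effect: d = |μ_{profile 1} − μ_{profile 2}| / σ = |15.4 − 16.6| / 2.8 = 0.4286
Set Φ(δ − 1.645) = 0.8; then δ − 1.645 = Φ⁻¹(0.8) = 0.842, giving δ = 2.486.
δ = d·√(n/2) ⇒ n = 2(δ/d)² = 2 × (2.486 / 0.4286)² = 67.32.
Rounding up, n = 68 per group.

n = 68 per group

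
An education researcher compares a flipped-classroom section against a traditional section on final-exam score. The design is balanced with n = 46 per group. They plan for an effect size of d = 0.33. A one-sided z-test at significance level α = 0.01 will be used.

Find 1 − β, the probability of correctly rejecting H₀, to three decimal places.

Noncentrality parameter: δ = d·√(n/2) = 0.33 × √(46/2) = 1.5826
One-sided α = 0.01 → critical value z_{0.01} = 2.326.
Power = Φ(δ − 2.326) = Φ(-0.744) = 0.2285.

Power ≈ 0.229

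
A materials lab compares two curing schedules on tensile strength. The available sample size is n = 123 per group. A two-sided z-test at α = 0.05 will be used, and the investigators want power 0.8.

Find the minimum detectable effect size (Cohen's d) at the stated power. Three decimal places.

d ≈ 0.357

Need Φ(δ − 1.960) = 0.8, so δ = 1.960 + 0.842 = 2.802.
(Lower-tail contribution to power is negligible for δ > 0.)
δ = d·√(n/2) ⇒ d = δ/√(n/2) = 2.802/√(123/2) = 0.3572.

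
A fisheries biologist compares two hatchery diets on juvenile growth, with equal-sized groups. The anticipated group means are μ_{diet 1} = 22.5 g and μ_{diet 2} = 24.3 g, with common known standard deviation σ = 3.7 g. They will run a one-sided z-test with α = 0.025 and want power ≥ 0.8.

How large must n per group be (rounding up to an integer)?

n = 67 per group

Standardized effect: d = |μ_{diet 1} − μ_{diet 2}| / σ = |22.5 − 24.3| / 3.7 = 0.4865
For power 0.8 need Φ(δ − z_{0.025}) = 0.8, so δ = z_{0.025} + z_{0.20} = 1.960 + 0.842 = 2.802.
δ = d·√(n/2) ⇒ n = 2(δ/d)² = 2 × (2.802 / 0.4865)² = 66.33.
Rounding up, n = 67 per group.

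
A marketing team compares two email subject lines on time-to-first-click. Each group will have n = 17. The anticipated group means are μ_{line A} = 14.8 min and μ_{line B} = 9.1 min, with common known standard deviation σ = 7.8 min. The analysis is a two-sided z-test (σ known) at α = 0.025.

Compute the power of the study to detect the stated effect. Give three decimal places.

Standardized effect: d = |μ_{line A} − μ_{line B}| / σ = |14.8 − 9.1| / 7.8 = 0.7308
Noncentrality parameter: δ = d·√(n/2) = 0.7308 × √(17/2) = 2.1305
Two-sided α = 0.025 → critical value z_{0.0125} = 2.241.
Power = Φ(δ − 2.241) + Φ(−δ − 2.241) = Φ(-0.111) + Φ(-4.372) = 0.4559 + 0.0000 = 0.4559.

Power ≈ 0.456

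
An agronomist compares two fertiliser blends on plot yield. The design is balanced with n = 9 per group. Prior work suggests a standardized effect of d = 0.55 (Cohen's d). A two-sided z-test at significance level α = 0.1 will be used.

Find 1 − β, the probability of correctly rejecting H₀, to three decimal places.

Noncentrality parameter: δ = d·√(n/2) = 0.55 × √(9/2) = 1.1667
Critical value for a two-sided test at α = 0.1: z_{α/2} = 1.645.
Power = Φ(δ − 1.645) + Φ(−δ − 1.645) = Φ(-0.478) + Φ(-2.812) = 0.3163 + 0.0025 = 0.3187.

Power ≈ 0.319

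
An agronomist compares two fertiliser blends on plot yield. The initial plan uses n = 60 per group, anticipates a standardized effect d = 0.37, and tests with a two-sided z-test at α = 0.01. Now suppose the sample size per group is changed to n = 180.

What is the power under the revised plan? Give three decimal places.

With n = 180 per group: δ = d·√(n/2) = 0.37 × √(180/2) = 3.5101. Critical value z_{0.005} = 2.576.
Revised power = Φ(δ − 2.576) + Φ(−δ − 2.576) = Φ(0.934) + Φ(-6.086) = 0.8249 + 0.0000 = 0.8249.

Power ≈ 0.825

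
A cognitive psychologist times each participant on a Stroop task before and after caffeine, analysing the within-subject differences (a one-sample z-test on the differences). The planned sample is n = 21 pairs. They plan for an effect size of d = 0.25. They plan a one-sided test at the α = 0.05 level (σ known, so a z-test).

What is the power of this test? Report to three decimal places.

Power ≈ 0.309

Noncentrality parameter: δ = d·√n = 0.25 × √21 = 1.1456
One-sided α = 0.05 → critical value z_{0.05} = 1.645.
Power = Φ(δ − 1.645) = Φ(-0.499) = 0.3088.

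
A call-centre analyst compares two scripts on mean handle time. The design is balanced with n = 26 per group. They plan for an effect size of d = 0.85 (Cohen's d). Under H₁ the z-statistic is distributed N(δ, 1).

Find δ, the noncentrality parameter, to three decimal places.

δ ≈ 3.065

δ = d·√(n/2) = 0.85 × √(26/2) = 3.0647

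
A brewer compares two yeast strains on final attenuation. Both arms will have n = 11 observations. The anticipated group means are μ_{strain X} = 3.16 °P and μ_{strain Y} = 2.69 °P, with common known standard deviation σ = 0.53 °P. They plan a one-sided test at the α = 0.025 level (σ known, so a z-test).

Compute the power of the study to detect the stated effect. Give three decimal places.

Power ≈ 0.548

Standardized effect: d = |μ_{strain X} − μ_{strain Y}| / σ = |3.16 − 2.69| / 0.53 = 0.8868
Noncentrality parameter: δ = d·√(n/2) = 0.8868 × √(11/2) = 2.0797
One-sided α = 0.025 → critical value z_{0.025} = 1.960.
Power = Φ(δ − 1.960) = Φ(0.120) = 0.5477.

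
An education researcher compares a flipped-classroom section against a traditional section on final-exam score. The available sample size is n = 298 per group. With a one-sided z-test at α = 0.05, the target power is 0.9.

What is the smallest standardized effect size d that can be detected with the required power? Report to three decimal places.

Required noncentrality: δ = z_{0.05} + z_{0.10} = 1.645 + 1.282 = 2.926.
δ = d·√(n/2) ⇒ d = δ/√(n/2) = 2.926/√(298/2) = 0.2397.

d ≈ 0.240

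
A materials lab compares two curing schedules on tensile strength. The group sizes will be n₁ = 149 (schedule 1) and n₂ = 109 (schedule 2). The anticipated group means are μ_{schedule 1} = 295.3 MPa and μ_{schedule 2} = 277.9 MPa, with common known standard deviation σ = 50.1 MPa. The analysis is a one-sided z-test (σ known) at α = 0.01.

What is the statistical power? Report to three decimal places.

Standardized effect: d = |μ_{schedule 1} − μ_{schedule 2}| / σ = |295.3 − 277.9| / 50.1 = 0.3473
Noncentrality parameter: δ = d / √(1/n₁ + 1/n₂) = 0.3473 / √(1/149 + 1/109) = 2.7555
Critical value for a one-sided test at α = 0.01: z_α = 2.326.
Power = P(Z > 2.326 − δ) = Φ(0.429) = 0.6661.

Power ≈ 0.666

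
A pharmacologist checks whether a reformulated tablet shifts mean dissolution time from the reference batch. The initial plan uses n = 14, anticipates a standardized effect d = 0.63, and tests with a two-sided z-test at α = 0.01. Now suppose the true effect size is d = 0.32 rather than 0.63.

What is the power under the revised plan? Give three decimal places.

With d = 0.32: δ = d·√n = 0.32 × √14 = 1.1973. Critical value z_{0.005} = 2.576.
Revised power = Φ(δ − 2.576) + Φ(−δ − 2.576) = Φ(-1.378) + Φ(-3.773) = 0.0840 + 0.0001 = 0.0841.

Power ≈ 0.084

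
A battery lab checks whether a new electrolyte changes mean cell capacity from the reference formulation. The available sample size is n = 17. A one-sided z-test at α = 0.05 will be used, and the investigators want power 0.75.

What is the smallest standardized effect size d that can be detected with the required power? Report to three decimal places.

d ≈ 0.563

Required noncentrality: δ = z_{0.05} + z_{0.25} = 1.645 + 0.674 = 2.319.
δ = d·√n ⇒ d = δ/√n = 2.319/√17 = 0.5625.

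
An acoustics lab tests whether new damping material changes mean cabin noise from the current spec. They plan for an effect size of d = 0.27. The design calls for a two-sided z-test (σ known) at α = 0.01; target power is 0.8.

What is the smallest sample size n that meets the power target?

n = 161

For power 0.8 need Φ(δ − z_{0.005}) = 0.8, so δ = z_{0.005} + z_{0.20} = 2.576 + 0.842 = 3.417.
(Ignoring the negligible lower-tail rejection probability gives the usual closed-form inversion.)
δ = d·√n ⇒ n = (δ/d)² = (3.417 / 0.27)² = 160.21.
Round up to the next whole unit.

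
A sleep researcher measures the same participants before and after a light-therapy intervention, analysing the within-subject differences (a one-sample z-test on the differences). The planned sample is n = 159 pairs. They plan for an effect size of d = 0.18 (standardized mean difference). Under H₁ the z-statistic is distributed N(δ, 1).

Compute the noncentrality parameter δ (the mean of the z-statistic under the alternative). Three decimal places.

δ = d·√n = 0.18 × √159 = 2.2697

δ ≈ 2.270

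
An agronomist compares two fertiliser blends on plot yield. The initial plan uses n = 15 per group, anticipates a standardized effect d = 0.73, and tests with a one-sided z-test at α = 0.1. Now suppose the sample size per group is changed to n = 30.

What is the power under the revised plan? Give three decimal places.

Power ≈ 0.939

With n = 30 per group: δ = d·√(n/2) = 0.73 × √(30/2) = 2.8273. Critical value z_{0.1} = 1.282.
Revised power = P(Z > 1.282 − δ) = Φ(1.546) = 0.9389.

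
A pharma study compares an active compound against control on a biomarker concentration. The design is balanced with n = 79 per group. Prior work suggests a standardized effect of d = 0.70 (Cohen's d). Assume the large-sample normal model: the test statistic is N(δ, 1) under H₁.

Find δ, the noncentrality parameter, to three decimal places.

The noncentrality parameter scales effect size by the design's sample-size factor: δ = d·√(n/2) = 0.70 × √(79/2) = 4.3994

δ ≈ 4.399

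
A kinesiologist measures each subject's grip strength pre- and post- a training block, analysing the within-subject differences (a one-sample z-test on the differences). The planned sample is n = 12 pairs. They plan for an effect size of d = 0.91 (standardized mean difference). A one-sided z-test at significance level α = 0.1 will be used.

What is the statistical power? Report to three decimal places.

Noncentrality parameter: δ = d·√n = 0.91 × √12 = 3.1523
One-sided α = 0.1 → critical value z_{0.1} = 1.282.
Power = Φ(δ − 1.282) = Φ(1.871) = 0.9693.

Power ≈ 0.969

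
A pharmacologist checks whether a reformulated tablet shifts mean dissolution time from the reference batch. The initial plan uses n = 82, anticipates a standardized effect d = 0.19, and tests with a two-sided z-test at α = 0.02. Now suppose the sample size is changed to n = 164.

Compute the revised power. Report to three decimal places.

With n = 164: δ = d·√n = 0.19 × √164 = 2.4332. Critical value z_{0.01} = 2.326.
Revised power = Φ(δ − 2.326) + Φ(−δ − 2.326) = Φ(0.107) + Φ(-4.760) = 0.5425 + 0.0000 = 0.5425.

Power ≈ 0.543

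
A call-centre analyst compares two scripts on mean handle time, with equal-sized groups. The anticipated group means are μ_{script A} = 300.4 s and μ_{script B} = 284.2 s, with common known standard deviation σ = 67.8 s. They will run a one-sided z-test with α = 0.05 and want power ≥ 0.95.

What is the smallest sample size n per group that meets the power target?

n = 380 per group

Standardized effect: d = |μ_{script A} − μ_{script B}| / σ = |300.4 − 284.2| / 67.8 = 0.2389
Set Φ(δ − 1.645) = 0.95; then δ − 1.645 = Φ⁻¹(0.95) = 1.645, giving δ = 3.290.
δ = d·√(n/2) ⇒ n = 2(δ/d)² = 2 × (3.290 / 0.2389)² = 379.12.
Rounding up, n = 380 per group.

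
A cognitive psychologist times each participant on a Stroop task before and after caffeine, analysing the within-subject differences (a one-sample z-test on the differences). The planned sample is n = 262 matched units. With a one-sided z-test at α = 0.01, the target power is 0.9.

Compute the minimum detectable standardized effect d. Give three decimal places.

Need Φ(δ − 2.326) = 0.9, so δ = 2.326 + 1.282 = 3.608.
δ = d·√n ⇒ d = δ/√n = 3.608/√262 = 0.2229.

d ≈ 0.223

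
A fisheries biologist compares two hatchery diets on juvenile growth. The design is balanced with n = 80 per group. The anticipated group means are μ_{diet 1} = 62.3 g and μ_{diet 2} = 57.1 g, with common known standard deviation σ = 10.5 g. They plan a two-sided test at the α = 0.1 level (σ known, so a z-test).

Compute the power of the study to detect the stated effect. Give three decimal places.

Standardized effect: d = |μ_{diet 1} − μ_{diet 2}| / σ = |62.3 − 57.1| / 10.5 = 0.4952
Noncentrality parameter: δ = d·√(n/2) = 0.4952 × √(80/2) = 3.1322
Critical value for a two-sided test at α = 0.1: z_{α/2} = 1.645.
Power = Φ(δ − 1.645) + Φ(−δ − 1.645) = Φ(1.487) + Φ(-4.777) = 0.9315 + 0.0000 = 0.9315.

Power ≈ 0.932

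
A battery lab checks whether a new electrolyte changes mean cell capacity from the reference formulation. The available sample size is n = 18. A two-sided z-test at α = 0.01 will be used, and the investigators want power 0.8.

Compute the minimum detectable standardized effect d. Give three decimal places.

Need Φ(δ − 2.576) = 0.8, so δ = 2.576 + 0.842 = 3.417.
(Lower-tail contribution to power is negligible for δ > 0.)
δ = d·√n ⇒ d = δ/√n = 3.417/√18 = 0.8055.

d ≈ 0.806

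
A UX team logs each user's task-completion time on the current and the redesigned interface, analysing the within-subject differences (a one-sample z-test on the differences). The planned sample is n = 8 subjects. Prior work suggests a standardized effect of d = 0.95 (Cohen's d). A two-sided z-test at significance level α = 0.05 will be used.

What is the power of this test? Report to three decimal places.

Noncentrality parameter: δ = d·√n = 0.95 × √8 = 2.6870
Two-sided α = 0.05 → critical value z_{0.025} = 1.960.
Power = Φ(δ − 1.960) + Φ(−δ − 1.960) = Φ(0.727) + Φ(-4.647) = 0.7664 + 0.0000 = 0.7664.

Power ≈ 0.766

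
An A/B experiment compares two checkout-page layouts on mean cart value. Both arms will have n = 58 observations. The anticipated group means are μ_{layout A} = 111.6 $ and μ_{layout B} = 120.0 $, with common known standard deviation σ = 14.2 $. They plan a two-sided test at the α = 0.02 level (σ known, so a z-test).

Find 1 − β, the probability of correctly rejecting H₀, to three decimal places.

Power ≈ 0.805

Standardized effect: d = |μ_{layout A} − μ_{layout B}| / σ = |111.6 − 120.0| / 14.2 = 0.5915
Noncentrality parameter: δ = d·√(n/2) = 0.5915 × √(58/2) = 3.1856
Two-sided α = 0.02 → critical value z_{0.01} = 2.326.
Power = Φ(δ − 2.326) + Φ(−δ − 2.326) = Φ(0.859) + Φ(-5.512) = 0.8049 + 0.0000 = 0.8049.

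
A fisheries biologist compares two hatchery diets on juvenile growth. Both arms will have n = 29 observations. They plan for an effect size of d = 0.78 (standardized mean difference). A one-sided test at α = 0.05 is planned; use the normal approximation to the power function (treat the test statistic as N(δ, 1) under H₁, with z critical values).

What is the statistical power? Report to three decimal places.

Power ≈ 0.907

Noncentrality parameter: δ = d·√(n/2) = 0.78 × √(29/2) = 2.9702
Critical value for a one-sided test at α = 0.05: z_α = 1.645.
Power = Φ(δ − 1.645) = Φ(1.325) = 0.9075.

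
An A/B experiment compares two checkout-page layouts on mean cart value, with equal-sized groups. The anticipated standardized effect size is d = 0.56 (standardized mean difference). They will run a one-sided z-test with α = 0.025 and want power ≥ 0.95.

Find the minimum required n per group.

For power 0.95 need Φ(δ − z_{0.025}) = 0.95, so δ = z_{0.025} + z_{0.05} = 1.960 + 1.645 = 3.605.
δ = d·√(n/2) ⇒ n = 2(δ/d)² = 2 × (3.605 / 0.56)² = 82.87.
Rounding up, n = 83 per group.

n = 83 per group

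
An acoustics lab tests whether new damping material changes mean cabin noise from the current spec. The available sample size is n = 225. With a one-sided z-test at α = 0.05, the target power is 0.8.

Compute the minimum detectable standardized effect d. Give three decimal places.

Need Φ(δ − 1.645) = 0.8, so δ = 1.645 + 0.842 = 2.486.
δ = d·√n ⇒ d = δ/√n = 2.486/√225 = 0.1658.

d ≈ 0.166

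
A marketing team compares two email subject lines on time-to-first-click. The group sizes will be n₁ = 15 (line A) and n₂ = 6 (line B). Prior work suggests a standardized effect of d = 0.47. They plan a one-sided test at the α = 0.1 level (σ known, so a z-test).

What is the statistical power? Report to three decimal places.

Power ≈ 0.379

Noncentrality parameter: δ = d / √(1/n₁ + 1/n₂) = 0.47 / √(1/15 + 1/6) = 0.9730
One-sided α = 0.1 → critical value z_{0.1} = 1.282.
Power = P(Z > 1.282 − δ) = Φ(-0.309) = 0.3788.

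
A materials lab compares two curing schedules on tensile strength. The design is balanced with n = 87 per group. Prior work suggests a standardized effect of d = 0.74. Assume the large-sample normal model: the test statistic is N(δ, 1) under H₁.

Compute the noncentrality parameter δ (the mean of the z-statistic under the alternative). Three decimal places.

δ ≈ 4.881

δ = d·√(n/2) = 0.74 × √(87/2) = 4.8806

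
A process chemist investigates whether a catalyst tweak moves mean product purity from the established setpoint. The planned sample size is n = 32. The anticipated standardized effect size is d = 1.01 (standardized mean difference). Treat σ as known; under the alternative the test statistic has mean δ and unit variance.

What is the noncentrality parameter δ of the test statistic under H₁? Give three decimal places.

δ = d·√n = 1.01 × √32 = 5.7134

δ ≈ 5.713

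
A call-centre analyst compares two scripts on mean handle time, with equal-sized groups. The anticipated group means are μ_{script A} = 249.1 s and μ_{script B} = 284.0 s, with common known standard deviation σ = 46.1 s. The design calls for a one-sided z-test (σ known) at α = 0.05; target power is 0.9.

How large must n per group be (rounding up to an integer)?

Standardized effect: d = |μ_{script A} − μ_{script B}| / σ = |249.1 − 284.0| / 46.1 = 0.7570
For power 0.9 need Φ(δ − z_{0.05}) = 0.9, so δ = z_{0.05} + z_{0.10} = 1.645 + 1.282 = 2.926.
δ = d·√(n/2) ⇒ n = 2(δ/d)² = 2 × (2.926 / 0.7570)² = 29.88.
Round up to the next whole unit.

n = 30 per group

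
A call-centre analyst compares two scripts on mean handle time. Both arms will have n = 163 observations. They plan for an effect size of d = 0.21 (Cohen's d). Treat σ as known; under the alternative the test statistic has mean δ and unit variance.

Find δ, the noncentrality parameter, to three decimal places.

δ ≈ 1.896

δ = d·√(n/2) = 0.21 × √(163/2) = 1.8958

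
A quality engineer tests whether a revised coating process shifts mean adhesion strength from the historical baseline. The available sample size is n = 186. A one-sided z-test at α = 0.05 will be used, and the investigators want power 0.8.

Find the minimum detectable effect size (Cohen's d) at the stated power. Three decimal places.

d ≈ 0.182

Required noncentrality: δ = z_{0.05} + z_{0.20} = 1.645 + 0.842 = 2.486.
δ = d·√n ⇒ d = δ/√n = 2.486/√186 = 0.1823.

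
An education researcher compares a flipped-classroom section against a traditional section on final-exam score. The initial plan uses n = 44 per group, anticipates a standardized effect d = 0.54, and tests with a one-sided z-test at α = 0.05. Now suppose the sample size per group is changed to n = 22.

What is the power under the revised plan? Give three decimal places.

With n = 22 per group: δ = d·√(n/2) = 0.54 × √(22/2) = 1.7910. Critical value z_{0.05} = 1.645.
Revised power = P(Z > 1.645 − δ) = Φ(0.146) = 0.5581.

Power ≈ 0.558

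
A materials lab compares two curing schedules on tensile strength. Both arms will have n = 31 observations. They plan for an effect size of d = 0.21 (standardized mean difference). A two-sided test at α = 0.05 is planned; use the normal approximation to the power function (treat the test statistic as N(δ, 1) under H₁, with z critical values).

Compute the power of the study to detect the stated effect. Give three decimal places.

Noncentrality parameter: δ = d·√(n/2) = 0.21 × √(31/2) = 0.8268
Two-sided α = 0.05 → critical value z_{0.025} = 1.960.
Power = Φ(δ − 1.960) + Φ(−δ − 1.960) = Φ(-1.133) + Φ(-2.787) = 0.1286 + 0.0027 = 0.1312.

Power ≈ 0.131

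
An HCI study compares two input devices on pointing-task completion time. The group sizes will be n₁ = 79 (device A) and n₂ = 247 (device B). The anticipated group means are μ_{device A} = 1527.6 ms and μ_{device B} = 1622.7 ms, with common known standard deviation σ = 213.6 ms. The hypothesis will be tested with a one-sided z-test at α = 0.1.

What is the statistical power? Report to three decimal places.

Standardized effect: d = |μ_{device A} − μ_{device B}| / σ = |1527.6 − 1622.7| / 213.6 = 0.4452
Noncentrality parameter: δ = d / √(1/n₁ + 1/n₂) = 0.4452 / √(1/79 + 1/247) = 3.4445
One-sided α = 0.1 → critical value z_{0.1} = 1.282.
Power = P(Z > 1.282 − δ) = Φ(2.163) = 0.9847.

Power ≈ 0.985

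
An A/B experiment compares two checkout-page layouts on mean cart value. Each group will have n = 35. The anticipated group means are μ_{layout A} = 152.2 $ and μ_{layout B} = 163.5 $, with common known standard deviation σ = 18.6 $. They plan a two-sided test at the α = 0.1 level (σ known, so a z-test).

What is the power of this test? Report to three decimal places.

Standardized effect: d = |μ_{layout A} − μ_{layout B}| / σ = |152.2 − 163.5| / 18.6 = 0.6075
Noncentrality parameter: λ = d·√(n/2) = 0.6075 × √(35/2) = 2.5415
Critical value for a two-sided test at α = 0.1: z_{α/2} = 1.645.
Power = Φ(λ − 1.645) + Φ(−λ − 1.645) = Φ(0.897) + Φ(-4.186) = 0.8150 + 0.0000 = 0.8151.

Power ≈ 0.815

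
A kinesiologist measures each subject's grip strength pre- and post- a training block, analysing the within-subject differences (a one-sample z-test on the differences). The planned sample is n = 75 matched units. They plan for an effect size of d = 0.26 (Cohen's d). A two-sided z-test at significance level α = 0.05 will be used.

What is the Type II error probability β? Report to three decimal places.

β ≈ 0.385

Noncentrality parameter: δ = d·√n = 0.26 × √75 = 2.2517
Critical value for a two-sided test at α = 0.05: z_{α/2} = 1.960.
Power = Φ(δ − 1.960) + Φ(−δ − 1.960) = Φ(0.292) + Φ(-4.212) = 0.6147 + 0.0000 = 0.6148.
Type II error: β = 1 − power = 1 − 0.6148 = 0.3852.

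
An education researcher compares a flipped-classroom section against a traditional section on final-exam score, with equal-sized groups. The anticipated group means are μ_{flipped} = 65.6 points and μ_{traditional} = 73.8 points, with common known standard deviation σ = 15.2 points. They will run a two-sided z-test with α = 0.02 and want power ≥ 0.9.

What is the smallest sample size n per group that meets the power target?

n = 90 per group

Standardized effect: d = |μ_{flipped} − μ_{traditional}| / σ = |65.6 − 73.8| / 15.2 = 0.5395
For power 0.9 need Φ(δ − z_{0.01}) = 0.9, so δ = z_{0.01} + z_{0.10} = 2.326 + 1.282 = 3.608.
(For δ > 0 the lower-tail rejection region contributes negligibly to power, so the one-term inversion is standard.)
δ = d·√(n/2) ⇒ n = 2(δ/d)² = 2 × (3.608 / 0.5395)² = 89.45.
Round up to the next whole unit.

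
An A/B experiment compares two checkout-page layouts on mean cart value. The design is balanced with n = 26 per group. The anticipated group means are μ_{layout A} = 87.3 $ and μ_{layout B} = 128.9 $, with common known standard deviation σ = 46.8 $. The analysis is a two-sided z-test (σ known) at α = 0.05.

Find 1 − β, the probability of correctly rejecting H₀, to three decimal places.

Standardized effect: d = |μ_{layout A} − μ_{layout B}| / σ = |87.3 − 128.9| / 46.8 = 0.8889
Noncentrality parameter: δ = d·√(n/2) = 0.8889 × √(26/2) = 3.2049
Critical value for a two-sided test at α = 0.05: z_{α/2} = 1.960.
Power = Φ(δ − 1.960) + Φ(−δ − 1.960) = Φ(1.245) + Φ(-5.165) = 0.8934 + 0.0000 = 0.8934.

Power ≈ 0.893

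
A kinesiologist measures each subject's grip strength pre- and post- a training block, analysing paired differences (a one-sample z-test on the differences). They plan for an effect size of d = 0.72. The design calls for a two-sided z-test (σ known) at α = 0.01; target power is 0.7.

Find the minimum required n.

n = 19

Set Φ(δ − 2.576) = 0.7; then δ − 2.576 = Φ⁻¹(0.7) = 0.524, giving δ = 3.100.
(The Φ(−δ − z_{α/2}) term is vanishingly small for δ > 0 and is dropped in the standard sample-size formula.)
δ = d·√n ⇒ n = (δ/d)² = (3.100 / 0.72)² = 18.54.
Rounding up, n = 19.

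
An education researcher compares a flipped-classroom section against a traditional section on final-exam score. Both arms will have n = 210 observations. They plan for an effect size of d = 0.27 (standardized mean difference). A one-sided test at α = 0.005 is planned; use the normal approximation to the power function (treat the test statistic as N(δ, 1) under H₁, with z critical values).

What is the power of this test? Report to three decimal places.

Noncentrality parameter: δ = d·√(n/2) = 0.27 × √(210/2) = 2.7667
Critical value for a one-sided test at α = 0.005: z_α = 2.576.
Power = P(Z > 2.576 − δ) = Φ(0.191) = 0.5757.

Power ≈ 0.576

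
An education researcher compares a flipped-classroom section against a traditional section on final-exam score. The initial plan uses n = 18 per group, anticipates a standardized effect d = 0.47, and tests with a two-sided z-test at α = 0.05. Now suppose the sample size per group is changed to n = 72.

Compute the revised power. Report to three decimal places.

With n = 72 per group: δ = d·√(n/2) = 0.47 × √(72/2) = 2.8200. Critical value z_{0.025} = 1.960.
Revised power = Φ(δ − 1.960) + Φ(−δ − 1.960) = Φ(0.860) + Φ(-4.780) = 0.8051 + 0.0000 = 0.8051.

Power ≈ 0.805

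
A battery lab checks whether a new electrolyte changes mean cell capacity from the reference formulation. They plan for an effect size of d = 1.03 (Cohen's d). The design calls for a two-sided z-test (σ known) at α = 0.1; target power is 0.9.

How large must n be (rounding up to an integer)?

n = 9

Set Φ(δ − 1.645) = 0.9; then δ − 1.645 = Φ⁻¹(0.9) = 1.282, giving δ = 2.926.
(For δ > 0 the lower-tail rejection region contributes negligibly to power, so the one-term inversion is standard.)
δ = d·√n ⇒ n = (δ/d)² = (2.926 / 1.03)² = 8.07.
Rounding up, n = 9.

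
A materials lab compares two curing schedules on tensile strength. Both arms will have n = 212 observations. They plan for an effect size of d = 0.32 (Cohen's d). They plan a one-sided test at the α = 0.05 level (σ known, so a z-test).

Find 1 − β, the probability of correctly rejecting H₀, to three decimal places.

Power ≈ 0.951

Noncentrality parameter: δ = d·√(n/2) = 0.32 × √(212/2) = 3.2946
Critical value for a one-sided test at α = 0.05: z_α = 1.645.
Power = P(Z > 1.645 − δ) = Φ(1.650) = 0.9505.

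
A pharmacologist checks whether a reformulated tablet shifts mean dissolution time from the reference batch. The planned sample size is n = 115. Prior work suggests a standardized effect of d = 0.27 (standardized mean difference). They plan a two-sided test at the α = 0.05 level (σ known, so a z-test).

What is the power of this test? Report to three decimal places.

Noncentrality parameter: λ = d·√n = 0.27 × √115 = 2.8954
Two-sided α = 0.05 → critical value z_{0.025} = 1.960.
Power = Φ(λ − 1.960) + Φ(−λ − 1.960) = Φ(0.935) + Φ(-4.855) = 0.8252 + 0.0000 = 0.8252.

Power ≈ 0.825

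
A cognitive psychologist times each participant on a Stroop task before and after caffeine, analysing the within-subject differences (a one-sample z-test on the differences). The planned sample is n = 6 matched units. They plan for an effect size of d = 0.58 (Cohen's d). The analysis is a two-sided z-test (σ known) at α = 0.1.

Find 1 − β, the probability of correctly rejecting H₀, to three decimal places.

Noncentrality parameter: δ = d·√n = 0.58 × √6 = 1.4207
Two-sided α = 0.1 → critical value z_{0.05} = 1.645.
Power = Φ(δ − 1.645) + Φ(−δ − 1.645) = Φ(-0.224) + Φ(-3.066) = 0.4113 + 0.0011 = 0.4124.

Power ≈ 0.412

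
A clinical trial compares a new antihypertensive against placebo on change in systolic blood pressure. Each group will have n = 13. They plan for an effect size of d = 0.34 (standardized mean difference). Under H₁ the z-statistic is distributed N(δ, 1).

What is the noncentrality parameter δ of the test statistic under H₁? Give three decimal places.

δ ≈ 0.867

δ = d·√(n/2) = 0.34 × √(13/2) = 0.8668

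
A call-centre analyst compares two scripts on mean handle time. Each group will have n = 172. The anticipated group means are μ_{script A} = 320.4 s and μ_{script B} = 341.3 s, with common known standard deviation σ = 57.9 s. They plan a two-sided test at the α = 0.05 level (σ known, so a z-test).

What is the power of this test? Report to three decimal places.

Standardized effect: d = |μ_{script A} − μ_{script B}| / σ = |320.4 − 341.3| / 57.9 = 0.3610
Noncentrality parameter: δ = d·√(n/2) = 0.3610 × √(172/2) = 3.3475
Critical value for a two-sided test at α = 0.05: z_{α/2} = 1.960.
Power = Φ(δ − 1.960) + Φ(−δ − 1.960) = Φ(1.388) + Φ(-5.307) = 0.9174 + 0.0000 = 0.9174.

Power ≈ 0.917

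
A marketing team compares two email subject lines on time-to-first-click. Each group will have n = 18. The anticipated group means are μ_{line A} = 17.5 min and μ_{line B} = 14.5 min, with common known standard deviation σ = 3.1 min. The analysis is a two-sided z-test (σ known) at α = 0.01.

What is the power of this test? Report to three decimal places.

Standardized effect: d = |μ_{line A} − μ_{line B}| / σ = |17.5 − 14.5| / 3.1 = 0.9677
Noncentrality parameter: δ = d·√(n/2) = 0.9677 × √(18/2) = 2.9032
Two-sided α = 0.01 → critical value z_{0.005} = 2.576.
Power = Φ(δ − 2.576) + Φ(−δ − 2.576) = Φ(0.327) + Φ(-5.479) = 0.6283 + 0.0000 = 0.6283.

Power ≈ 0.628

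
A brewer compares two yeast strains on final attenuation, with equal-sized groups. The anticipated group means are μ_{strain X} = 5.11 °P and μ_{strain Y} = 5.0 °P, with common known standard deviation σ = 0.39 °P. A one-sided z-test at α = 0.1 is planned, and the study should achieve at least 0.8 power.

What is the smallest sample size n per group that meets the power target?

n = 114 per group

Standardized effect: d = |μ_{strain X} − μ_{strain Y}| / σ = |5.11 − 5.0| / 0.39 = 0.2821
For power 0.8 need Φ(δ − z_{0.1}) = 0.8, so δ = z_{0.1} + z_{0.20} = 1.282 + 0.842 = 2.123.
δ = d·√(n/2) ⇒ n = 2(δ/d)² = 2 × (2.123 / 0.2821)² = 113.33.
Rounding up, n = 114 per group.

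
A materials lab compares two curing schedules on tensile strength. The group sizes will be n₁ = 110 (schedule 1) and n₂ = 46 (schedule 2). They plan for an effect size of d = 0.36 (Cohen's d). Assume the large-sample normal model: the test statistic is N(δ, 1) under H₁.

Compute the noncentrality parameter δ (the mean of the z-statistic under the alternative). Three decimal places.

δ ≈ 2.050

The noncentrality parameter scales effect size by the design's sample-size factor: δ = d / √(1/n₁ + 1/n₂) = 0.36 / √(1/110 + 1/46) = 2.0503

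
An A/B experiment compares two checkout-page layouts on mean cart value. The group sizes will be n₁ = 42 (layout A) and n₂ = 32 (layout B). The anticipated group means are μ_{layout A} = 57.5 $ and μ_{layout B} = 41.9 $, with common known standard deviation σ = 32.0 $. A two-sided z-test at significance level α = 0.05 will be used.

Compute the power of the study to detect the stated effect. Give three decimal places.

Standardized effect: d = |μ_{layout A} − μ_{layout B}| / σ = |57.5 − 41.9| / 32.0 = 0.4875
Noncentrality parameter: δ = d / √(1/n₁ + 1/n₂) = 0.4875 / √(1/42 + 1/32) = 2.0776
Two-sided α = 0.05 → critical value z_{0.025} = 1.960.
Power = Φ(δ − 1.960) + Φ(−δ − 1.960) = Φ(0.118) + Φ(-4.038) = 0.5468 + 0.0000 = 0.5468.

Power ≈ 0.547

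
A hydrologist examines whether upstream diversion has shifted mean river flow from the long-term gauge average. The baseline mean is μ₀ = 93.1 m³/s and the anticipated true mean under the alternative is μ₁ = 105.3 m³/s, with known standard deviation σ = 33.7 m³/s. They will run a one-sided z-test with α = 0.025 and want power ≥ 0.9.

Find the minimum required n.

Standardized effect: d = |μ₁ − μ₀| / σ = |105.3 − 93.1| / 33.7 = 0.3620
Set Φ(δ − 1.960) = 0.9; then δ − 1.960 = Φ⁻¹(0.9) = 1.282, giving δ = 3.242.
δ = d·√n ⇒ n = (δ/d)² = (3.242 / 0.3620)² = 80.17.
Round up to the next whole unit.

n = 81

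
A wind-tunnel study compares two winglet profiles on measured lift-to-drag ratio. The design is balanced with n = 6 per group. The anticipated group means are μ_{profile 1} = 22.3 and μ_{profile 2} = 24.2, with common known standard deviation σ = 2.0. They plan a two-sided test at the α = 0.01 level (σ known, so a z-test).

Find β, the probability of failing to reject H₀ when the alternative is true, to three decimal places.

Standardized effect: d = |μ_{profile 1} − μ_{profile 2}| / σ = |22.3 − 24.2| / 2.0 = 0.9500
Noncentrality parameter: δ = d·√(n/2) = 0.9500 × √(6/2) = 1.6454
Critical value for a two-sided test at α = 0.01: z_{α/2} = 2.576.
Power = Φ(δ − 2.576) + Φ(−δ − 2.576) = Φ(-0.930) + Φ(-4.221) = 0.1761 + 0.0000 = 0.1761.
Type II error: β = 1 − power = 1 − 0.1761 = 0.8239.

β ≈ 0.824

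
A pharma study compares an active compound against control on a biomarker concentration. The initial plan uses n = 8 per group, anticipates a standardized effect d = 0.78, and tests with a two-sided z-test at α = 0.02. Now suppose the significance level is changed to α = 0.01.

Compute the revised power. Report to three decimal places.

δ = d·√(n/2) = 0.78 × √(8/2) = 1.5600 (unchanged). New critical value: z_{0.005} = 2.576.
Revised power = Φ(δ − 2.576) + Φ(−δ − 2.576) = Φ(-1.016) + Φ(-4.136) = 0.1549 + 0.0000 = 0.1549.

Power ≈ 0.155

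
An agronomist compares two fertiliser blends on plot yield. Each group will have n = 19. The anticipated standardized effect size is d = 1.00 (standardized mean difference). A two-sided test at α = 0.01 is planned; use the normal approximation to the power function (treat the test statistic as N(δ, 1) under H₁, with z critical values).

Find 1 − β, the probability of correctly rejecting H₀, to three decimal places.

Noncentrality parameter: δ = d·√(n/2) = 1.00 × √(19/2) = 3.0822
Two-sided α = 0.01 → critical value z_{0.005} = 2.576.
Power = Φ(δ − 2.576) + Φ(−δ − 2.576) = Φ(0.506) + Φ(-5.658) = 0.6937 + 0.0000 = 0.6937.

Power ≈ 0.694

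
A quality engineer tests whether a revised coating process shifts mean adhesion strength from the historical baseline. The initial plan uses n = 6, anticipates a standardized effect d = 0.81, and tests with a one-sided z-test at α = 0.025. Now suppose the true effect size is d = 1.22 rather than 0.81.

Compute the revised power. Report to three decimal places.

With d = 1.22: δ = d·√n = 1.22 × √6 = 2.9884. Critical value z_{0.025} = 1.960.
Revised power = Φ(δ − 1.960) = Φ(1.028) = 0.8481.

Power ≈ 0.848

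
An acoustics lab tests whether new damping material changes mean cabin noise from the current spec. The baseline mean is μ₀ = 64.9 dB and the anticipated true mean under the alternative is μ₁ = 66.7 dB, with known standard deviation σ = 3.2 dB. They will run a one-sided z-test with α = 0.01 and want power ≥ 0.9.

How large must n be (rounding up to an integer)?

n = 42

Standardized effect: d = |μ₁ − μ₀| / σ = |66.7 − 64.9| / 3.2 = 0.5625
Set Φ(δ − 2.326) = 0.9; then δ − 2.326 = Φ⁻¹(0.9) = 1.282, giving δ = 3.608.
δ = d·√n ⇒ n = (δ/d)² = (3.608 / 0.5625)² = 41.14.
Round up to the next whole unit.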